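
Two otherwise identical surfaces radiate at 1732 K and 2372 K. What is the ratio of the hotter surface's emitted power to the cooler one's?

ratio ≈ 3.52

P ∝ T⁴, so the ratio is (2372/1732)⁴ = (1.370)⁴ = 3.52.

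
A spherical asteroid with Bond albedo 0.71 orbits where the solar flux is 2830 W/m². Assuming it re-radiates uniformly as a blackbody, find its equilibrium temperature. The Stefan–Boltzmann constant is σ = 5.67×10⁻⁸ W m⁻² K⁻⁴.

T ≈ 245 K

Power absorbed = (1−a)S·πR²; power emitted = 4πR²σT⁴. Equating and cancelling πR²:
T = ((1−a)S / 4σ)^(1/4) = (821 / (4 × 5.67×10⁻⁸))^(1/4) = (3.62×10^9)^(1/4).
T = 245 K.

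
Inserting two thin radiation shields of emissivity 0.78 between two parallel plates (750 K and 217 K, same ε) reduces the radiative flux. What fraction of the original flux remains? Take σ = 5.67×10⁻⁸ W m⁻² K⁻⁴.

With N identical shields there are N+1 = 3 gaps in series, each with the same radiative resistance, so the flux falls to 1/(N+1) of its unshielded value.

ratio ≈ 0.333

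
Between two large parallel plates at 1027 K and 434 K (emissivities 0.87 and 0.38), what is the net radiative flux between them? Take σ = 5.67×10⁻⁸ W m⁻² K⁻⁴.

For two large parallel gray plates, q = σ(T₁⁴ − T₂⁴) / (1/ε₁ + 1/ε₂ − 1).
1/ε₁ + 1/ε₂ − 1 = 1/0.87 + 1/0.38 − 1 = 2.781.
T₁⁴ − T₂⁴ = 1.11×10^12 − 3.55×10^10 = 1.08×10^12 K⁴.
q = 5.67×10⁻⁸ × 1.08×10^12 / 2.781 = 22000 W/m².

q ≈ 22000 W/m²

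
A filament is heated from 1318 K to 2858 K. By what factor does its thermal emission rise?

P ∝ T⁴, so the ratio is (2858/1318)⁴ = (2.168)⁴ = 22.1.

ratio ≈ 22.1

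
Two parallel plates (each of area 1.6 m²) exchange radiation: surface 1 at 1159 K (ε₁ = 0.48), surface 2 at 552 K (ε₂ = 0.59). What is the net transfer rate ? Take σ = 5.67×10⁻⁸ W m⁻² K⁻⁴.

For two large parallel gray plates, q = σ(T₁⁴ − T₂⁴) / (1/ε₁ + 1/ε₂ − 1).
1/ε₁ + 1/ε₂ − 1 = 1/0.48 + 1/0.59 − 1 = 2.778.
T₁⁴ − T₂⁴ = 1.80×10^12 − 9.28×10^10 = 1.71×10^12 K⁴.
q = 5.67×10⁻⁸ × 1.71×10^12 / 2.778 = 34900 W/m².
Q = q·A = 34900 × 1.6 = 55900 W.

Q ≈ 55900 W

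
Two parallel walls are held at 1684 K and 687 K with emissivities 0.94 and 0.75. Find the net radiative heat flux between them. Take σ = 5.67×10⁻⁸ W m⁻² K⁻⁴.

For two large parallel gray plates, q = σ(T₁⁴ − T₂⁴) / (1/ε₁ + 1/ε₂ − 1).
1/ε₁ + 1/ε₂ − 1 = 1/0.94 + 1/0.75 − 1 = 1.397.
T₁⁴ − T₂⁴ = 8.04×10^12 − 2.23×10^11 = 7.82×10^12 K⁴.
q = 5.67×10⁻⁸ × 7.82×10^12 / 1.397 = 3.17×10^5 W/m².

q ≈ 3.17×10^5 W/m²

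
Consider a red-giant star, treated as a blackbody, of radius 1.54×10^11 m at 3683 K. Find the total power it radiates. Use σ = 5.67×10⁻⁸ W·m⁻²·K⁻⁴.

A = 4πr² = 4π × (1.54×10^11)² = 2.98×10^23 m².
P = σAT⁴ = 5.67×10⁻⁸ × 2.98×10^23 × (3683)⁴ = 5.67×10⁻⁸ × 2.98×10^23 × 1.84×10^14.
P = 3.11×10^30 W.

P ≈ 3.11×10^30 W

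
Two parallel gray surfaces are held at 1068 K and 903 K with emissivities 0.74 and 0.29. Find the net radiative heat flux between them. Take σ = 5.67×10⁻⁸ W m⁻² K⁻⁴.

For two large parallel gray plates, q = σ(T₁⁴ − T₂⁴) / (1/ε₁ + 1/ε₂ − 1).
1/ε₁ + 1/ε₂ − 1 = 1/0.74 + 1/0.29 − 1 = 3.800.
T₁⁴ − T₂⁴ = 1.30×10^12 − 6.65×10^11 = 6.36×10^11 K⁴.
q = 5.67×10⁻⁸ × 6.36×10^11 / 3.800 = 9490 W/m².

q ≈ 9490 W/m²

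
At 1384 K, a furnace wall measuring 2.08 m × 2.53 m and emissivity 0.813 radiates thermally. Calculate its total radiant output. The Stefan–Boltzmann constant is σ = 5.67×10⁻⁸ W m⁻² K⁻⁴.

A = 2.08 × 2.53 = 5.26 m².
Stefan–Boltzmann: P = εσAT⁴ = 0.813 × 5.67×10⁻⁸ × 5.26 × (1384)⁴ = 0.813 × 5.67×10⁻⁸ × 5.26 × 3.67×10^12.
P = 8.90×10^5 W.

P ≈ 8.90×10^5 W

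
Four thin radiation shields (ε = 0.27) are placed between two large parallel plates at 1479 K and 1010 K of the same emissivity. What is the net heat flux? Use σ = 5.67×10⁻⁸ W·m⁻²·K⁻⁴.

Each of the 5 gaps contributes resistance (2/ε − 1) = 2/0.27 − 1 = 6.407; total = 32.04.
q = σ(T₁⁴ − T₂⁴) / 32.04 = 5.67×10⁻⁸ × 3.74×10^12 / 32.04 = 6630 W/m².

q ≈ 6630 W/m²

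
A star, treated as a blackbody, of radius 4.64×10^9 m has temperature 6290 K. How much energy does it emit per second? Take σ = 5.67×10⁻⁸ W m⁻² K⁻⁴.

A = 4πr² = 4π × (4.64×10^9)² = 2.71×10^20 m².
P = σAT⁴ = 5.67×10⁻⁸ × 2.71×10^20 × (6290)⁴ = 5.67×10⁻⁸ × 2.71×10^20 × 1.57×10^15.
P = 2.40×10^28 W.

P ≈ 2.40×10^28 W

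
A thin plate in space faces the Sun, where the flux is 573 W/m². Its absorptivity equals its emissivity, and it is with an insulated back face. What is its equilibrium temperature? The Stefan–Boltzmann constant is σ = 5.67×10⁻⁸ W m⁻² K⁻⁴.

Absorbed flux αS = emitted flux εσT⁴ (one radiating face); with α = ε, T = (S/σ)^(1/4).
T = (573 / 5.67×10⁻⁸)^(1/4) = (1.01×10^10)^(1/4).
T = 317 K.

T ≈ 317 K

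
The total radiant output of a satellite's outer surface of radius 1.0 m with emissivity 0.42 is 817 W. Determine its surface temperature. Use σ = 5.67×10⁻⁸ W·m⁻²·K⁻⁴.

T ≈ 229 K

A = 4πr² = 4π × (1.0)² = 12.6 m².
From P = εσAT⁴, T = (P / εσA)^(1/4) = (817 / (0.42 × 5.67×10⁻⁸ × 12.6))^(1/4).
T = (2.73×10^9)^(1/4) = 229 K.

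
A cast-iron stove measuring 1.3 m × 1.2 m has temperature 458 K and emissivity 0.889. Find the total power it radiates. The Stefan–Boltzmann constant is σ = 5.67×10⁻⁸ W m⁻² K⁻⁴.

A = 1.3 × 1.2 = 1.56 m².
P = εσAT⁴ = 0.889 × 5.67×10⁻⁸ × 1.56 × (458)⁴ = 0.889 × 5.67×10⁻⁸ × 1.56 × 4.40×10^10.
P = 3460 W.

P ≈ 3460 W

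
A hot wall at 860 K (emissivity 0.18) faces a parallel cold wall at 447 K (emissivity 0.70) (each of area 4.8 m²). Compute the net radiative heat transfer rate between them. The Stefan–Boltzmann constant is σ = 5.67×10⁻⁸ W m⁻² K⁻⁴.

Q ≈ 23100 W

For two large parallel gray plates, q = σ(T₁⁴ − T₂⁴) / (1/ε₁ + 1/ε₂ − 1).
1/ε₁ + 1/ε₂ − 1 = 1/0.18 + 1/0.70 − 1 = 5.984.
T₁⁴ − T₂⁴ = 5.47×10^11 − 3.99×10^10 = 5.07×10^11 K⁴.
q = 5.67×10⁻⁸ × 5.07×10^11 / 5.984 = 4800 W/m².
Q = q·A = 4800 × 4.8 = 23100 W.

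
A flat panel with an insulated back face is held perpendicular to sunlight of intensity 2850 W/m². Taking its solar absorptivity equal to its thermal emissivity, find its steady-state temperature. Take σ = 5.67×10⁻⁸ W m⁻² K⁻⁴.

T ≈ 473 K

Absorbed flux αS = emitted flux εσT⁴ (one radiating face); with α = ε, T = (S/σ)^(1/4).
T = (2850 / 5.67×10⁻⁸)^(1/4) = (5.03×10^10)^(1/4).
T = 473 K.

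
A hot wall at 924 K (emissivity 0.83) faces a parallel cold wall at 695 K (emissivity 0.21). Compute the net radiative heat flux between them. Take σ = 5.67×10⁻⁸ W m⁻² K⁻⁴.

For two large parallel gray plates, q = σ(T₁⁴ − T₂⁴) / (1/ε₁ + 1/ε₂ − 1).
1/ε₁ + 1/ε₂ − 1 = 1/0.83 + 1/0.21 − 1 = 4.967.
T₁⁴ − T₂⁴ = 7.29×10^11 − 2.33×10^11 = 4.96×10^11 K⁴.
q = 5.67×10⁻⁸ × 4.96×10^11 / 4.967 = 5660 W/m².

q ≈ 5660 W/m²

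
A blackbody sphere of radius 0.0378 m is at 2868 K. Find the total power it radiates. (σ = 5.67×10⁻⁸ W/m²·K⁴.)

P ≈ 68900 W

A = 4πr² = 4π × (0.0378)² = 0.0180 m².
P = σAT⁴ = 5.67×10⁻⁸ × 0.0180 × (2868)⁴ = 5.67×10⁻⁸ × 0.0180 × 6.77×10^13.
P = 68900 W.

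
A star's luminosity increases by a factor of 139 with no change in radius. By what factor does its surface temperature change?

P ∝ T⁴ ⇒ T ∝ P^(1/4), so T scales by (139)^(1/4) = 3.43.

factor ≈ 3.43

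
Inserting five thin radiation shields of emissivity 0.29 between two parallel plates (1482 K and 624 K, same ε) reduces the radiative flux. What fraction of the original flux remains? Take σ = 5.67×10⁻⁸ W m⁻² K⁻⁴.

With N identical shields there are N+1 = 6 gaps in series, each with the same radiative resistance, so the flux falls to 1/(N+1) of its unshielded value.

ratio ≈ 0.167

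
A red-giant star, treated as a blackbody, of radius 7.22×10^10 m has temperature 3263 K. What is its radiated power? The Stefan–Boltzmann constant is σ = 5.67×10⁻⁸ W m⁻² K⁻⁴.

A = 4πr² = 4π × (7.22×10^10)² = 6.55×10^22 m².
P = σAT⁴ = 5.67×10⁻⁸ × 6.55×10^22 × (3263)⁴ = 5.67×10⁻⁸ × 6.55×10^22 × 1.13×10^14.
P = 4.21×10^29 W.

P ≈ 4.21×10^29 W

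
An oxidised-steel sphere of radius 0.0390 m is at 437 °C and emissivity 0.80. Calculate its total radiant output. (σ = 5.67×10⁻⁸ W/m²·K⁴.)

P ≈ 220 W

A = 4πr² = 4π × (0.0390)² = 0.0191 m².
437 °C = 710 K.
P = εσAT⁴ = 0.80 × 5.67×10⁻⁸ × 0.0191 × (710)⁴ = 0.80 × 5.67×10⁻⁸ × 0.0191 × 2.54×10^11.
P = 220 W.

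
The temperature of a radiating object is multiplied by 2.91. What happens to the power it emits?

P ∝ T⁴, so the power scales as (2.91)⁴ = 71.7.

factor ≈ 71.7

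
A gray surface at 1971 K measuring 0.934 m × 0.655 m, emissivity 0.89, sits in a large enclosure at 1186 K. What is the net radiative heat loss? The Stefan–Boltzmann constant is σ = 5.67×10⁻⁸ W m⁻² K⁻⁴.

A = 0.934 × 0.655 = 0.612 m².
Q = εσA(T⁴ − T_s⁴). T⁴ − T_s⁴ = (1971)⁴ − (1186)⁴ = 1.51×10^13 − 1.98×10^12 = 1.31×10^13 K⁴.
Q = 0.89 × 5.67×10⁻⁸ × 0.612 × 1.31×10^13 = 4.05×10^5 W.

Q ≈ 4.05×10^5 W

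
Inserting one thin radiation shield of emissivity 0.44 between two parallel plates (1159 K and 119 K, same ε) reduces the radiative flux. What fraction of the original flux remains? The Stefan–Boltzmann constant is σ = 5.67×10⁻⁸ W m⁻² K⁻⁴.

ratio ≈ 0.500

With N identical shields there are N+1 = 2 gaps in series, each with the same radiative resistance, so the flux falls to 1/(N+1) of its unshielded value.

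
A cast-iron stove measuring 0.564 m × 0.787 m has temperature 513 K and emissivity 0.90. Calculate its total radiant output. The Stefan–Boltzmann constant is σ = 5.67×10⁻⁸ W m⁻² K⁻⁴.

P ≈ 1570 W

A = 0.564 × 0.787 = 0.444 m².
Stefan–Boltzmann: P = εσAT⁴ = 0.90 × 5.67×10⁻⁸ × 0.444 × (513)⁴ = 0.90 × 5.67×10⁻⁸ × 0.444 × 6.93×10^10.
P = 1570 W.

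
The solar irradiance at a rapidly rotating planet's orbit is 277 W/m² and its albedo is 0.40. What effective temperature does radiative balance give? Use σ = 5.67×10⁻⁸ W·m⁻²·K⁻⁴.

Power absorbed = (1−a)S·πR²; power emitted = 4πR²σT⁴. Equating and cancelling πR²:
T = ((1−a)S / 4σ)^(1/4) = (166 / (4 × 5.67×10⁻⁸))^(1/4) = (7.33×10^8)^(1/4).
T = 165 K.

T ≈ 165 K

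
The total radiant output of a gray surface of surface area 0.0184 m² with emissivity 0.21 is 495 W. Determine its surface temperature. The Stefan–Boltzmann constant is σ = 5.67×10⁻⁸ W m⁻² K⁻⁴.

From P = εσAT⁴, T = (P / εσA)^(1/4) = (495 / (0.21 × 5.67×10⁻⁸ × 0.0184))^(1/4).
T = (2.26×10^12)^(1/4) = 1230 K.

T ≈ 1230 K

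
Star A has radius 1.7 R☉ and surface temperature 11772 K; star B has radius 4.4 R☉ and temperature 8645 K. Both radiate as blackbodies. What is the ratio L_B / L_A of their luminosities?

L = 4πR²σT⁴ ∝ R²T⁴, so L_B/L_A = (4.4/1.7)² × (8645/11772)⁴ = 6.70 × 0.291 = 1.95.

L_B/L_A ≈ 1.95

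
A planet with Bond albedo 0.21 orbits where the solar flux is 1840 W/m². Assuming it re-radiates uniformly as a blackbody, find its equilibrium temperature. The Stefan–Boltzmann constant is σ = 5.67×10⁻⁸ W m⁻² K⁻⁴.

Power absorbed = (1−a)S·πR²; power emitted = 4πR²σT⁴. Equating and cancelling πR²:
T = ((1−a)S / 4σ)^(1/4) = (1450 / (4 × 5.67×10⁻⁸))^(1/4) = (6.41×10^9)^(1/4).
T = 283 K.

T ≈ 283 K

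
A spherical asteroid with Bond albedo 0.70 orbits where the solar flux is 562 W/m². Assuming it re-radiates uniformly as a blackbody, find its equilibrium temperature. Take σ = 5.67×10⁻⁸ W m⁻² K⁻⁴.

Power absorbed = (1−a)S·πR²; power emitted = 4πR²σT⁴. Equating and cancelling πR²:
T = ((1−a)S / 4σ)^(1/4) = (169 / (4 × 5.67×10⁻⁸))^(1/4) = (7.43×10^8)^(1/4).
T = 165 K.

T ≈ 165 K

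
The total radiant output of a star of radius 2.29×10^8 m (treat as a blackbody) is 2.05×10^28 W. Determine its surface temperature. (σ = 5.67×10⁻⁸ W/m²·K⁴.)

A = 4πr² = 4π × (2.29×10^8)² = 6.59×10^17 m².
From P = σAT⁴, T = (P / σA)^(1/4) = (2.05×10^28 / (5.67×10⁻⁸ × 6.59×10^17))^(1/4).
T = (5.49×10^17)^(1/4) = 27200 K.

T ≈ 27200 K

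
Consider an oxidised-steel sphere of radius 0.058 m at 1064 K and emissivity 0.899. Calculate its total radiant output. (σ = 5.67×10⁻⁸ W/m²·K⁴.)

P ≈ 2760 W

A = 4πr² = 4π × (0.058)² = 0.0423 m².
Stefan–Boltzmann: P = εσAT⁴ = 0.899 × 5.67×10⁻⁸ × 0.0423 × (1064)⁴ = 0.899 × 5.67×10⁻⁸ × 0.0423 × 1.28×10^12.
P = 2760 W.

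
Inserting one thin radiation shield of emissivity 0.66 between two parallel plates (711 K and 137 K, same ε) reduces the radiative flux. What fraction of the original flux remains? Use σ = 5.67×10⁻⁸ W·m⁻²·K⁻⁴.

ratio ≈ 0.500

With N identical shields there are N+1 = 2 gaps in series, each with the same radiative resistance, so the flux falls to 1/(N+1) of its unshielded value.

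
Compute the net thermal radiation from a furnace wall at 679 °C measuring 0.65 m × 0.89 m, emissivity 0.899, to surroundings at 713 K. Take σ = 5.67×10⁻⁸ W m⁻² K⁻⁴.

A = 0.65 × 0.89 = 0.579 m².
Convert: 679 °C = 952 K.
Q = εσA(T⁴ − T_s⁴). T⁴ − T_s⁴ = (952)⁴ − (713)⁴ = 8.21×10^11 − 2.58×10^11 = 5.63×10^11 K⁴.
Q = 0.899 × 5.67×10⁻⁸ × 0.579 × 5.63×10^11 = 16600 W.

Q ≈ 16600 W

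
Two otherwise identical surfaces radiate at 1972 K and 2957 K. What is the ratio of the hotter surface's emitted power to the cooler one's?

ratio ≈ 5.06

P ∝ T⁴, so the ratio is (2957/1972)⁴ = (1.499)⁴ = 5.06.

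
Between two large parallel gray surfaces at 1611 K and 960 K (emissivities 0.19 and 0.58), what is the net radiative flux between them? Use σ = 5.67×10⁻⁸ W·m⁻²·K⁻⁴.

For two large parallel gray plates, q = σ(T₁⁴ − T₂⁴) / (1/ε₁ + 1/ε₂ − 1).
1/ε₁ + 1/ε₂ − 1 = 1/0.19 + 1/0.58 − 1 = 5.987.
T₁⁴ − T₂⁴ = 6.74×10^12 − 8.49×10^11 = 5.89×10^12 K⁴.
q = 5.67×10⁻⁸ × 5.89×10^12 / 5.987 = 55700 W/m².

q ≈ 55700 W/m²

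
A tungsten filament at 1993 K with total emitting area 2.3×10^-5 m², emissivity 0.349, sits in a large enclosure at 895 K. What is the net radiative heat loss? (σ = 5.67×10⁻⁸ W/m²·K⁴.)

Q = εσA(T⁴ − T_s⁴). T⁴ − T_s⁴ = (1993)⁴ − (895)⁴ = 1.58×10^13 − 6.42×10^11 = 1.51×10^13 K⁴.
Q = 0.349 × 5.67×10⁻⁸ × 2.30×10^-5 × 1.51×10^13 = 6.89 W.

Q ≈ 6.89 W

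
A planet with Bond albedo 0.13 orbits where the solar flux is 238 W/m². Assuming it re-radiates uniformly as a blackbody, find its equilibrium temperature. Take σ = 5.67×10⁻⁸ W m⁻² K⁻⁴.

T ≈ 174 K

Power absorbed = (1−a)S·πR²; power emitted = 4πR²σT⁴. Equating and cancelling πR²:
T = ((1−a)S / 4σ)^(1/4) = (207 / (4 × 5.67×10⁻⁸))^(1/4) = (9.13×10^8)^(1/4).
T = 174 K.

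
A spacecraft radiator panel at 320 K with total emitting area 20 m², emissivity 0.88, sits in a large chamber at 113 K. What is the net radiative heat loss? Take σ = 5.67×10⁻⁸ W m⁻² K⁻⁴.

Q ≈ 10300 W

Q = εσA(T⁴ − T_s⁴). T⁴ − T_s⁴ = (320)⁴ − (113)⁴ = 1.05×10^10 − 1.63×10^8 = 1.03×10^10 K⁴.
Q = 0.88 × 5.67×10⁻⁸ × 20.0 × 1.03×10^10 = 10300 W.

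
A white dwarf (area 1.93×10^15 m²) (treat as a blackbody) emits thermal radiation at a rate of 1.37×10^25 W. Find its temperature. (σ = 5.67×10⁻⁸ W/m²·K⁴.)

T ≈ 18800 K

From P = σAT⁴, T = (P / σA)^(1/4) = (1.37×10^25 / (5.67×10⁻⁸ × 1.93×10^15))^(1/4).
T = (1.25×10^17)^(1/4) = 18800 K.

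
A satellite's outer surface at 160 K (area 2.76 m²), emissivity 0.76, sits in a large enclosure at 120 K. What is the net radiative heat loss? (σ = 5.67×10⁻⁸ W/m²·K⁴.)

Q ≈ 53.3 W

Q = εσA(T⁴ − T_s⁴). T⁴ − T_s⁴ = (160)⁴ − (120)⁴ = 6.55×10^8 − 2.07×10^8 = 4.48×10^8 K⁴.
Q = 0.76 × 5.67×10⁻⁸ × 2.76 × 4.48×10^8 = 53.3 W.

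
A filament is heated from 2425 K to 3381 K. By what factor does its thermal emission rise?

P ∝ T⁴, so the ratio is (3381/2425)⁴ = (1.394)⁴ = 3.78.

ratio ≈ 3.78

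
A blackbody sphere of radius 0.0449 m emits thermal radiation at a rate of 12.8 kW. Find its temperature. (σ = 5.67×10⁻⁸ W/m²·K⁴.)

T ≈ 1730 K

A = 4πr² = 4π × (0.0449)² = 0.0253 m².
From P = σAT⁴, T = (P / σA)^(1/4) = (12800 / (5.67×10⁻⁸ × 0.0253))^(1/4).
T = (8.91×10^12)^(1/4) = 1730 K.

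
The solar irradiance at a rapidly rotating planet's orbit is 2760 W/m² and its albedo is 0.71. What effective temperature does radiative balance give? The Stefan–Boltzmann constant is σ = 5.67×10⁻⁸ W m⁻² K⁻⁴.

Power absorbed = (1−a)S·πR²; power emitted = 4πR²σT⁴. Equating and cancelling πR²:
T = ((1−a)S / 4σ)^(1/4) = (800 / (4 × 5.67×10⁻⁸))^(1/4) = (3.53×10^9)^(1/4).
T = 244 K.

T ≈ 244 K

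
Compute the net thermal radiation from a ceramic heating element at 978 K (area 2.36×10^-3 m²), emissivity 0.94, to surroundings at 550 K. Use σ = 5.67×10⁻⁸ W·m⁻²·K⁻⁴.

Q = εσA(T⁴ − T_s⁴). T⁴ − T_s⁴ = (978)⁴ − (550)⁴ = 9.15×10^11 − 9.15×10^10 = 8.23×10^11 K⁴.
Q = 0.94 × 5.67×10⁻⁸ × 2.36×10^-3 × 8.23×10^11 = 104 W.

Q ≈ 104 W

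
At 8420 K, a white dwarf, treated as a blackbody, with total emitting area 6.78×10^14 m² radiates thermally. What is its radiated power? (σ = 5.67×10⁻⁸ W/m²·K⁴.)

P = σAT⁴ = 5.67×10⁻⁸ × 6.78×10^14 × (8420)⁴ = 5.67×10⁻⁸ × 6.78×10^14 × 5.03×10^15.
P = 1.93×10^23 W.

P ≈ 1.93×10^23 W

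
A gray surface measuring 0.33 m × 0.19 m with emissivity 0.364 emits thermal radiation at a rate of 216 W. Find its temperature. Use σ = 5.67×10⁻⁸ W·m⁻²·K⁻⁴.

A = 0.33 × 0.19 = 0.0627 m².
From P = εσAT⁴, T = (P / εσA)^(1/4) = (216 / (0.364 × 5.67×10⁻⁸ × 0.0627))^(1/4).
T = (1.67×10^11)^(1/4) = 639 K.

T ≈ 639 K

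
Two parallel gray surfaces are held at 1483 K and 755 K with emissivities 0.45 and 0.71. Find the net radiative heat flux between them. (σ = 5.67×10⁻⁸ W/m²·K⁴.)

For two large parallel gray plates, q = σ(T₁⁴ − T₂⁴) / (1/ε₁ + 1/ε₂ − 1).
1/ε₁ + 1/ε₂ − 1 = 1/0.45 + 1/0.71 − 1 = 2.631.
T₁⁴ − T₂⁴ = 4.84×10^12 − 3.25×10^11 = 4.51×10^12 K⁴.
q = 5.67×10⁻⁸ × 4.51×10^12 / 2.631 = 97200 W/m².

q ≈ 97200 W/m²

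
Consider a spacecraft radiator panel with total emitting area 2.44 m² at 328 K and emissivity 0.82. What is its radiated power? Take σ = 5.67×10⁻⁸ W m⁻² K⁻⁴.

P ≈ 1310 W

Stefan–Boltzmann: P = εσAT⁴ = 0.82 × 5.67×10⁻⁸ × 2.44 × (328)⁴ = 0.82 × 5.67×10⁻⁸ × 2.44 × 1.16×10^10.
P = 1310 W.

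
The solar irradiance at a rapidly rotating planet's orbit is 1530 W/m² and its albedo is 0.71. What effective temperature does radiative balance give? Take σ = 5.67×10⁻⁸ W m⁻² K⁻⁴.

T ≈ 210 K

Power absorbed = (1−a)S·πR²; power emitted = 4πR²σT⁴. Equating and cancelling πR²:
T = ((1−a)S / 4σ)^(1/4) = (444 / (4 × 5.67×10⁻⁸))^(1/4) = (1.96×10^9)^(1/4).
T = 210 K.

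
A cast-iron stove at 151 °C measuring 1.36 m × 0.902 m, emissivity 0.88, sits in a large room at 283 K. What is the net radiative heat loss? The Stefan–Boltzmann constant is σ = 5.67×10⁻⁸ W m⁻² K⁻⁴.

Q ≈ 1590 W

A = 1.36 × 0.902 = 1.23 m².
Convert: 151 °C = 424 K.
Q = εσA(T⁴ − T_s⁴). T⁴ − T_s⁴ = (424)⁴ − (283)⁴ = 3.23×10^10 − 6.41×10^9 = 2.59×10^10 K⁴.
Q = 0.88 × 5.67×10⁻⁸ × 1.23 × 2.59×10^10 = 1590 W.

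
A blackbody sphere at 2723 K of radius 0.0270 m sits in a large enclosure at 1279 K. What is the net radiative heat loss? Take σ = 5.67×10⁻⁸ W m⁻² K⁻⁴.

A = 4πr² = 4π × (0.0270)² = 9.16×10^-3 m².
Q = σA(T⁴ − T_s⁴). T⁴ − T_s⁴ = (2723)⁴ − (1279)⁴ = 5.50×10^13 − 2.68×10^12 = 5.23×10^13 K⁴.
Q = 5.67×10⁻⁸ × 9.16×10^-3 × 5.23×10^13 = 27200 W.

Q ≈ 27200 W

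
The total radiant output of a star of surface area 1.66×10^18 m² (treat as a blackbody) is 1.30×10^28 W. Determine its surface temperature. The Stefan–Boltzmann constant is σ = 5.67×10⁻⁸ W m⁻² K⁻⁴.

T ≈ 19300 K

From P = σAT⁴, T = (P / σA)^(1/4) = (1.30×10^28 / (5.67×10⁻⁸ × 1.66×10^18))^(1/4).
T = (1.38×10^17)^(1/4) = 19300 K.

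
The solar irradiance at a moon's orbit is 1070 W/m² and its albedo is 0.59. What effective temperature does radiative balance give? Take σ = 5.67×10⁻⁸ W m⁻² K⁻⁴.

Power absorbed = (1−a)S·πR²; power emitted = 4πR²σT⁴. Equating and cancelling πR²:
T = ((1−a)S / 4σ)^(1/4) = (439 / (4 × 5.67×10⁻⁸))^(1/4) = (1.93×10^9)^(1/4).
T = 210 K.

T ≈ 210 K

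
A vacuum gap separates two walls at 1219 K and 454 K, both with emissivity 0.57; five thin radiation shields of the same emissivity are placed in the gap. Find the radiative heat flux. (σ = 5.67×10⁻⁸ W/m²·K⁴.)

Each of the 6 gaps contributes resistance (2/ε − 1) = 2/0.57 − 1 = 2.509; total = 15.05.
q = σ(T₁⁴ − T₂⁴) / 15.05 = 5.67×10⁻⁸ × 2.17×10^12 / 15.05 = 8160 W/m².

q ≈ 8160 W/m²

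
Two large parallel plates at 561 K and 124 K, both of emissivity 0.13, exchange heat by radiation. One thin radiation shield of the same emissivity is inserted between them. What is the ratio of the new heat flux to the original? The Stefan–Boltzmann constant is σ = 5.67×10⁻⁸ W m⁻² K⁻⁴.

ratio ≈ 0.500

With N identical shields there are N+1 = 2 gaps in series, each with the same radiative resistance, so the flux falls to 1/(N+1) of its unshielded value.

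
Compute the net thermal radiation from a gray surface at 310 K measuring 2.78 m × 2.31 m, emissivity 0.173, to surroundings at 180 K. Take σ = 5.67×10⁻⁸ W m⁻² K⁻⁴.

Q ≈ 516 W

A = 2.78 × 2.31 = 6.42 m².
Q = εσA(T⁴ − T_s⁴). T⁴ − T_s⁴ = (310)⁴ − (180)⁴ = 9.24×10^9 − 1.05×10^9 = 8.19×10^9 K⁴.
Q = 0.173 × 5.67×10⁻⁸ × 6.42 × 8.19×10^9 = 516 W.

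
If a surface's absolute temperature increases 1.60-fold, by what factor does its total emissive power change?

P ∝ T⁴, so the power scales as (1.60)⁴ = 6.55.

factor ≈ 6.55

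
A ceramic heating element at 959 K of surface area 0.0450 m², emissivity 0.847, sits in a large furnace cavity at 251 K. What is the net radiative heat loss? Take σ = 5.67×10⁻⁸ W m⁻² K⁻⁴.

Q ≈ 1820 W

Q = εσA(T⁴ − T_s⁴). T⁴ − T_s⁴ = (959)⁴ − (251)⁴ = 8.46×10^11 − 3.97×10^9 = 8.42×10^11 K⁴.
Q = 0.847 × 5.67×10⁻⁸ × 0.0450 × 8.42×10^11 = 1820 W.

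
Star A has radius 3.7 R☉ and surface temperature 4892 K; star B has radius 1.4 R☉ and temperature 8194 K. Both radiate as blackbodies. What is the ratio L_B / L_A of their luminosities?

L_B/L_A ≈ 1.13

L = 4πR²σT⁴ ∝ R²T⁴, so L_B/L_A = (1.4/3.7)² × (8194/4892)⁴ = 0.143 × 7.87 = 1.13.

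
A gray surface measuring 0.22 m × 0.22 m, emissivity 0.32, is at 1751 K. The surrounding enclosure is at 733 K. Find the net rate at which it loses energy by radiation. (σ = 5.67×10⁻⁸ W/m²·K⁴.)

Q ≈ 8000 W

A = 0.22 × 0.22 = 0.0484 m².
Q = εσA(T⁴ − T_s⁴). T⁴ − T_s⁴ = (1751)⁴ − (733)⁴ = 9.40×10^12 − 2.89×10^11 = 9.11×10^12 K⁴.
Q = 0.32 × 5.67×10⁻⁸ × 0.0484 × 9.11×10^12 = 8000 W.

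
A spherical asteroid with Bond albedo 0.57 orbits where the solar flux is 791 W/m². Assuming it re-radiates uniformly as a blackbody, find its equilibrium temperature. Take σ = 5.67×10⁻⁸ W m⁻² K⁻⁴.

Power absorbed = (1−a)S·πR²; power emitted = 4πR²σT⁴. Equating and cancelling πR²:
T = ((1−a)S / 4σ)^(1/4) = (340 / (4 × 5.67×10⁻⁸))^(1/4) = (1.50×10^9)^(1/4).
T = 197 K.

T ≈ 197 K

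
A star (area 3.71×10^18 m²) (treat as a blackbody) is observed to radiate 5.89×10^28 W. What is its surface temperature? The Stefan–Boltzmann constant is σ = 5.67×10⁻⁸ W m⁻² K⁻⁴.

T ≈ 23000 K

From P = σAT⁴, T = (P / σA)^(1/4) = (5.89×10^28 / (5.67×10⁻⁸ × 3.71×10^18))^(1/4).
T = (2.80×10^17)^(1/4) = 23000 K.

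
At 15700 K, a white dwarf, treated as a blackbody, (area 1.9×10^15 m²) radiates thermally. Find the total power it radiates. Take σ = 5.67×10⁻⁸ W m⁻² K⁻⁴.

P = σAT⁴ = 5.67×10⁻⁸ × 1.90×10^15 × (15700)⁴ = 5.67×10⁻⁸ × 1.90×10^15 × 6.08×10^16.
P = 6.55×10^24 W.

P ≈ 6.55×10^24 W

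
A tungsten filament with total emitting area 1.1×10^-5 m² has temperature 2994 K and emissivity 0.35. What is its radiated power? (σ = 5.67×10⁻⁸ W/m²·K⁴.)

P = εσAT⁴ = 0.35 × 5.67×10⁻⁸ × 1.10×10^-5 × (2994)⁴ = 0.35 × 5.67×10⁻⁸ × 1.10×10^-5 × 8.04×10^13.
P = 17.5 W.

P ≈ 17.5 W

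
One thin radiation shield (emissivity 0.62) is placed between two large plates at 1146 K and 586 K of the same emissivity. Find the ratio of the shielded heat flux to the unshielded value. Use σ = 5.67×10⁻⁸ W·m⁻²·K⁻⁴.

ratio ≈ 0.500

With N identical shields there are N+1 = 2 gaps in series, each with the same radiative resistance, so the flux falls to 1/(N+1) of its unshielded value.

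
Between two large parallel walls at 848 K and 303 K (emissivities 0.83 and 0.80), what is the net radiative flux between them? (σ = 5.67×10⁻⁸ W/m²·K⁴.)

q ≈ 19800 W/m²

For two large parallel gray plates, q = σ(T₁⁴ − T₂⁴) / (1/ε₁ + 1/ε₂ − 1).
1/ε₁ + 1/ε₂ − 1 = 1/0.83 + 1/0.80 − 1 = 1.455.
T₁⁴ − T₂⁴ = 5.17×10^11 − 8.43×10^9 = 5.09×10^11 K⁴.
q = 5.67×10⁻⁸ × 5.09×10^11 / 1.455 = 19800 W/m².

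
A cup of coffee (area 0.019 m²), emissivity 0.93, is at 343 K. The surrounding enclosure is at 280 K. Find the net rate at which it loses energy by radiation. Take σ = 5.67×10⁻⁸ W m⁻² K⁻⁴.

Q ≈ 7.71 W

Q = εσA(T⁴ − T_s⁴). T⁴ − T_s⁴ = (343)⁴ − (280)⁴ = 1.38×10^10 − 6.15×10^9 = 7.69×10^9 K⁴.
Q = 0.93 × 5.67×10⁻⁸ × 0.0190 × 7.69×10^9 = 7.71 W.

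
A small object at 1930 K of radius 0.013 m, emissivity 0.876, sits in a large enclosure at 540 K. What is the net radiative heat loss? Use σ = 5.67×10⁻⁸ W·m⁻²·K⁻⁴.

A = 4πr² = 4π × (0.013)² = 2.12×10^-3 m².
Q = εσA(T⁴ − T_s⁴). T⁴ − T_s⁴ = (1930)⁴ − (540)⁴ = 1.39×10^13 − 8.50×10^10 = 1.38×10^13 K⁴.
Q = 0.876 × 5.67×10⁻⁸ × 2.12×10^-3 × 1.38×10^13 = 1450 W.

Q ≈ 1450 W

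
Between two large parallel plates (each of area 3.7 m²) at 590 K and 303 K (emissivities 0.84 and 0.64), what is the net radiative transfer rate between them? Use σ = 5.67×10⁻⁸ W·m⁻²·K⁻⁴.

Q ≈ 13500 W

For two large parallel gray plates, q = σ(T₁⁴ − T₂⁴) / (1/ε₁ + 1/ε₂ − 1).
1/ε₁ + 1/ε₂ − 1 = 1/0.84 + 1/0.64 − 1 = 1.753.
T₁⁴ − T₂⁴ = 1.21×10^11 − 8.43×10^9 = 1.13×10^11 K⁴.
q = 5.67×10⁻⁸ × 1.13×10^11 / 1.753 = 3650 W/m².
Q = q·A = 3650 × 3.7 = 13500 W.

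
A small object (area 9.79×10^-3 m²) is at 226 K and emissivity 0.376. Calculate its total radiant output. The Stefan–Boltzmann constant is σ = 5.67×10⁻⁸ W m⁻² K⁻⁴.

Stefan–Boltzmann: P = εσAT⁴ = 0.376 × 5.67×10⁻⁸ × 9.79×10^-3 × (226)⁴ = 0.376 × 5.67×10⁻⁸ × 9.79×10^-3 × 2.61×10^9.
P = 0.544 W.

P ≈ 0.544 W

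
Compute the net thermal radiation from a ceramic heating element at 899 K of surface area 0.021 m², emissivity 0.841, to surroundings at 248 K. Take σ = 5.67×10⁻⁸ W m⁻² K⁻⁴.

Q = εσA(T⁴ − T_s⁴). T⁴ − T_s⁴ = (899)⁴ − (248)⁴ = 6.53×10^11 − 3.78×10^9 = 6.49×10^11 K⁴.
Q = 0.841 × 5.67×10⁻⁸ × 0.0210 × 6.49×10^11 = 650 W.

Q ≈ 650 W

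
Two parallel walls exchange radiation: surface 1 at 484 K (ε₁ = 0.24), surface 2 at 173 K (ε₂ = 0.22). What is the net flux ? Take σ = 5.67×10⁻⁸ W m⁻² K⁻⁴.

q ≈ 397 W/m²

For two large parallel gray plates, q = σ(T₁⁴ − T₂⁴) / (1/ε₁ + 1/ε₂ − 1).
1/ε₁ + 1/ε₂ − 1 = 1/0.24 + 1/0.22 − 1 = 7.712.
T₁⁴ − T₂⁴ = 5.49×10^10 − 8.96×10^8 = 5.40×10^10 K⁴.
q = 5.67×10⁻⁸ × 5.40×10^10 / 7.712 = 397 W/m².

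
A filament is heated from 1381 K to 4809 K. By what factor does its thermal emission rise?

ratio ≈ 147

P ∝ T⁴, so the ratio is (4809/1381)⁴ = (3.482)⁴ = 147.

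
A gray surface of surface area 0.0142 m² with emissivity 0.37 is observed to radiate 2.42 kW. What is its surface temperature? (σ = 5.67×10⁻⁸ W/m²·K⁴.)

From P = εσAT⁴, T = (P / εσA)^(1/4) = (2420 / (0.37 × 5.67×10⁻⁸ × 0.0142))^(1/4).
T = (8.12×10^12)^(1/4) = 1690 K.

T ≈ 1690 K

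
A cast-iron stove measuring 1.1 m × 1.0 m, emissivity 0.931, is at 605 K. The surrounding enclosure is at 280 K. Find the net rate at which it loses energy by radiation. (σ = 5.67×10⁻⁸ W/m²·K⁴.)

A = 1.1 × 1.0 = 1.10 m².
Q = εσA(T⁴ − T_s⁴). T⁴ − T_s⁴ = (605)⁴ − (280)⁴ = 1.34×10^11 − 6.15×10^9 = 1.28×10^11 K⁴.
Q = 0.931 × 5.67×10⁻⁸ × 1.10 × 1.28×10^11 = 7420 W.

Q ≈ 7420 W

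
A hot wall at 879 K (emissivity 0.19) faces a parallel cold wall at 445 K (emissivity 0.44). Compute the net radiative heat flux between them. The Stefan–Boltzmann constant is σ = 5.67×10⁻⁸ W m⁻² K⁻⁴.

q ≈ 4840 W/m²

For two large parallel gray plates, q = σ(T₁⁴ − T₂⁴) / (1/ε₁ + 1/ε₂ − 1).
1/ε₁ + 1/ε₂ − 1 = 1/0.19 + 1/0.44 − 1 = 6.536.
T₁⁴ − T₂⁴ = 5.97×10^11 − 3.92×10^10 = 5.58×10^11 K⁴.
q = 5.67×10⁻⁸ × 5.58×10^11 / 6.536 = 4840 W/m².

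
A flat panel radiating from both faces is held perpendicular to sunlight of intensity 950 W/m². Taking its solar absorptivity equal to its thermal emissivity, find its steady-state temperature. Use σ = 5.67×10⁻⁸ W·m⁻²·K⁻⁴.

Absorbed flux αS = emitted flux 2εσT⁴ per unit area; with α = ε this gives T = (S/2σ)^(1/4).
T = (950 / (2 × 5.67×10⁻⁸))^(1/4) = (8.38×10^9)^(1/4).
T = 303 K.

T ≈ 303 K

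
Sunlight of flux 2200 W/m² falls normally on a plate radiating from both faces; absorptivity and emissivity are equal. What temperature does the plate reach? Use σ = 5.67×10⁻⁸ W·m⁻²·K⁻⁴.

T ≈ 373 K

Absorbed flux αS = emitted flux 2εσT⁴ per unit area; with α = ε this gives T = (S/2σ)^(1/4).
T = (2200 / (2 × 5.67×10⁻⁸))^(1/4) = (1.94×10^10)^(1/4).
T = 373 K.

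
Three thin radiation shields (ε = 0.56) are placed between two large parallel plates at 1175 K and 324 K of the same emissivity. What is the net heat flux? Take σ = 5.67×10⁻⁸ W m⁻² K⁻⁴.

Each of the 4 gaps contributes resistance (2/ε − 1) = 2/0.56 − 1 = 2.571; total = 10.29.
q = σ(T₁⁴ − T₂⁴) / 10.29 = 5.67×10⁻⁸ × 1.90×10^12 / 10.29 = 10400 W/m².

q ≈ 10400 W/m²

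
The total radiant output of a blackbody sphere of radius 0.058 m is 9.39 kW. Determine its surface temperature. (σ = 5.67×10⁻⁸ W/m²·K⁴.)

T ≈ 1410 K

A = 4πr² = 4π × (0.058)² = 0.0423 m².
From P = σAT⁴, T = (P / σA)^(1/4) = (9390 / (5.67×10⁻⁸ × 0.0423))^(1/4).
T = (3.92×10^12)^(1/4) = 1410 K.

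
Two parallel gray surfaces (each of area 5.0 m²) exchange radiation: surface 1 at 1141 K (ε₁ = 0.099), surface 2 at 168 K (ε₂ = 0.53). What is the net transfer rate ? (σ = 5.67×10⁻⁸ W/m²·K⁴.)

Q ≈ 43700 W

For two large parallel gray plates, q = σ(T₁⁴ − T₂⁴) / (1/ε₁ + 1/ε₂ − 1).
1/ε₁ + 1/ε₂ − 1 = 1/0.099 + 1/0.53 − 1 = 10.99.
T₁⁴ − T₂⁴ = 1.69×10^12 − 7.97×10^8 = 1.69×10^12 K⁴.
q = 5.67×10⁻⁸ × 1.69×10^12 / 10.99 = 8740 W/m².
Q = q·A = 8740 × 5.0 = 43700 W.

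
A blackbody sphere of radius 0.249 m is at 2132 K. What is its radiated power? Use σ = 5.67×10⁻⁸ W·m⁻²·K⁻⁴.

P ≈ 9.13×10^5 W

A = 4πr² = 4π × (0.249)² = 0.779 m².
P = σAT⁴ = 5.67×10⁻⁸ × 0.779 × (2132)⁴ = 5.67×10⁻⁸ × 0.779 × 2.07×10^13.
P = 9.13×10^5 W.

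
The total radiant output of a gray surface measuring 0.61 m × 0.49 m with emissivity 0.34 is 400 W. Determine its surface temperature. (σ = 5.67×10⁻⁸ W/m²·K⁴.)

T ≈ 513 K

A = 0.61 × 0.49 = 0.299 m².
From P = εσAT⁴, T = (P / εσA)^(1/4) = (400 / (0.34 × 5.67×10⁻⁸ × 0.299))^(1/4).
T = (6.94×10^10)^(1/4) = 513 K.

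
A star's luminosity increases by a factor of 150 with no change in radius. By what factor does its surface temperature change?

factor ≈ 3.50

P ∝ T⁴ ⇒ T ∝ P^(1/4), so T scales by (150)^(1/4) = 3.50.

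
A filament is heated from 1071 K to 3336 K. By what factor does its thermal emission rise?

P ∝ T⁴, so the ratio is (3336/1071)⁴ = (3.115)⁴ = 94.1.

ratio ≈ 94.1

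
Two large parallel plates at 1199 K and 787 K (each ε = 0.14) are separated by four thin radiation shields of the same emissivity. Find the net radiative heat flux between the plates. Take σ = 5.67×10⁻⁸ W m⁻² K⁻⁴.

q ≈ 1440 W/m²

Each of the 5 gaps contributes resistance (2/ε − 1) = 2/0.14 − 1 = 13.29; total = 66.43.
q = σ(T₁⁴ − T₂⁴) / 66.43 = 5.67×10⁻⁸ × 1.68×10^12 / 66.43 = 1440 W/m².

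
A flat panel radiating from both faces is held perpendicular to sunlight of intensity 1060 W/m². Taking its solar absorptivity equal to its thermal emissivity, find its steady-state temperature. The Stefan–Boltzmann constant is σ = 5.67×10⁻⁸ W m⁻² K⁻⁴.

T ≈ 311 K

Absorbed flux αS = emitted flux 2εσT⁴ per unit area; with α = ε this gives T = (S/2σ)^(1/4).
T = (1060 / (2 × 5.67×10⁻⁸))^(1/4) = (9.35×10^9)^(1/4).
T = 311 K.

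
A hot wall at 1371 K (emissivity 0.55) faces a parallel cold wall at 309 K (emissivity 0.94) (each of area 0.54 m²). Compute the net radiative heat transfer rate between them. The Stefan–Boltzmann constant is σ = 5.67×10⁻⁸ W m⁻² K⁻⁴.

For two large parallel gray plates, q = σ(T₁⁴ − T₂⁴) / (1/ε₁ + 1/ε₂ − 1).
1/ε₁ + 1/ε₂ − 1 = 1/0.55 + 1/0.94 − 1 = 1.882.
T₁⁴ − T₂⁴ = 3.53×10^12 − 9.12×10^9 = 3.52×10^12 K⁴.
q = 5.67×10⁻⁸ × 3.52×10^12 / 1.882 = 1.06×10^5 W/m².
Q = q·A = 1.06×10^5 × 0.54 = 57300 W.

Q ≈ 57300 W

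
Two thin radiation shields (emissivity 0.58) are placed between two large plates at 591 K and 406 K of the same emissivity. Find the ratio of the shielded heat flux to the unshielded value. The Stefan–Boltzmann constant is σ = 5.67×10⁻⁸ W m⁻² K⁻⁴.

ratio ≈ 0.333

With N identical shields there are N+1 = 3 gaps in series, each with the same radiative resistance, so the flux falls to 1/(N+1) of its unshielded value.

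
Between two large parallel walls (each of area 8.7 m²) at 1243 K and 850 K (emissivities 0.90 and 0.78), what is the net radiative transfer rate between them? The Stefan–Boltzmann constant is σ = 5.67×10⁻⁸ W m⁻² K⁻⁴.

Q ≈ 6.60×10^5 W

For two large parallel gray plates, q = σ(T₁⁴ − T₂⁴) / (1/ε₁ + 1/ε₂ − 1).
1/ε₁ + 1/ε₂ − 1 = 1/0.90 + 1/0.78 − 1 = 1.393.
T₁⁴ − T₂⁴ = 2.39×10^12 − 5.22×10^11 = 1.87×10^12 K⁴.
q = 5.67×10⁻⁸ × 1.87×10^12 / 1.393 = 75900 W/m².
Q = q·A = 75900 × 8.7 = 6.60×10^5 W.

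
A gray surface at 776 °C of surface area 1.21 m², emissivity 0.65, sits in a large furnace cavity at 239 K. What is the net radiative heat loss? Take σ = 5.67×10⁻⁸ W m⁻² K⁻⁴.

Q ≈ 53900 W

Convert: 776 °C = 1049 K.
Q = εσA(T⁴ − T_s⁴). T⁴ − T_s⁴ = (1049)⁴ − (239)⁴ = 1.21×10^12 − 3.26×10^9 = 1.21×10^12 K⁴.
Q = 0.65 × 5.67×10⁻⁸ × 1.21 × 1.21×10^12 = 53900 W.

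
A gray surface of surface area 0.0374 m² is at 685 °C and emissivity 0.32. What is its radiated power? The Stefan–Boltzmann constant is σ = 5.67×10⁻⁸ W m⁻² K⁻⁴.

P ≈ 572 W

685 °C = 958 K.
P = εσAT⁴ = 0.32 × 5.67×10⁻⁸ × 0.0374 × (958)⁴ = 0.32 × 5.67×10⁻⁸ × 0.0374 × 8.42×10^11.
P = 572 W.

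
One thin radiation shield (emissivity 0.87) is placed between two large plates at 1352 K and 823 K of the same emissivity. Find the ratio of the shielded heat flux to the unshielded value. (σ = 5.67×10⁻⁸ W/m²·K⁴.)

ratio ≈ 0.500

With N identical shields there are N+1 = 2 gaps in series, each with the same radiative resistance, so the flux falls to 1/(N+1) of its unshielded value.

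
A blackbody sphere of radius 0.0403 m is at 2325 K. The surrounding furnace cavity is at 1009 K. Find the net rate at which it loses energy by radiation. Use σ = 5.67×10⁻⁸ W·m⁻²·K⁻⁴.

Q ≈ 32600 W

A = 4πr² = 4π × (0.0403)² = 0.0204 m².
Q = σA(T⁴ − T_s⁴). T⁴ − T_s⁴ = (2325)⁴ − (1009)⁴ = 2.92×10^13 − 1.04×10^12 = 2.82×10^13 K⁴.
Q = 5.67×10⁻⁸ × 0.0204 × 2.82×10^13 = 32600 W.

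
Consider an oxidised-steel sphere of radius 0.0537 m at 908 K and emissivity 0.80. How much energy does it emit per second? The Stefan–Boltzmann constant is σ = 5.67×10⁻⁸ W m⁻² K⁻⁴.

A = 4πr² = 4π × (0.0537)² = 0.0362 m².
P = εσAT⁴ = 0.80 × 5.67×10⁻⁸ × 0.0362 × (908)⁴ = 0.80 × 5.67×10⁻⁸ × 0.0362 × 6.80×10^11.
P = 1120 W.

P ≈ 1120 W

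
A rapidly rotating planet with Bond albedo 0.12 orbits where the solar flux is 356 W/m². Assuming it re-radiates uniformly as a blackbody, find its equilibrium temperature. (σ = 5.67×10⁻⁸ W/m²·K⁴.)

T ≈ 193 K

Power absorbed = (1−a)S·πR²; power emitted = 4πR²σT⁴. Equating and cancelling πR²:
T = ((1−a)S / 4σ)^(1/4) = (313 / (4 × 5.67×10⁻⁸))^(1/4) = (1.38×10^9)^(1/4).
T = 193 K.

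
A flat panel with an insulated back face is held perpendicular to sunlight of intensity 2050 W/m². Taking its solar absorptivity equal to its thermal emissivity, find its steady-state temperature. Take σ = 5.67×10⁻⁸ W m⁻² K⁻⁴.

Absorbed flux αS = emitted flux εσT⁴ (one radiating face); with α = ε, T = (S/σ)^(1/4).
T = (2050 / 5.67×10⁻⁸)^(1/4) = (3.62×10^10)^(1/4).
T = 436 K.

T ≈ 436 K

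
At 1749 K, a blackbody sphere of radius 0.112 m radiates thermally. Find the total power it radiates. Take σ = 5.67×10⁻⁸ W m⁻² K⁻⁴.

A = 4πr² = 4π × (0.112)² = 0.158 m².
P = σAT⁴ = 5.67×10⁻⁸ × 0.158 × (1749)⁴ = 5.67×10⁻⁸ × 0.158 × 9.36×10^12.
P = 83600 W.

P ≈ 83600 W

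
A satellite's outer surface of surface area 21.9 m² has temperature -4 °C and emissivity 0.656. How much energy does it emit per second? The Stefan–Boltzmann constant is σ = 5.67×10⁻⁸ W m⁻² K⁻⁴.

P ≈ 4270 W

-4 °C = 269 K.
Stefan–Boltzmann: P = εσAT⁴ = 0.656 × 5.67×10⁻⁸ × 21.9 × (269)⁴ = 0.656 × 5.67×10⁻⁸ × 21.9 × 5.24×10^9.
P = 4270 W.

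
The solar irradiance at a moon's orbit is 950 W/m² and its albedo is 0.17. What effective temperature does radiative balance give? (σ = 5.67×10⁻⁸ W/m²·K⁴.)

T ≈ 243 K

Power absorbed = (1−a)S·πR²; power emitted = 4πR²σT⁴. Equating and cancelling πR²:
T = ((1−a)S / 4σ)^(1/4) = (788 / (4 × 5.67×10⁻⁸))^(1/4) = (3.48×10^9)^(1/4).
T = 243 K.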